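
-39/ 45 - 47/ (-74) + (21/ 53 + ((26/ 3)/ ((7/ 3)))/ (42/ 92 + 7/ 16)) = 585199207/ 135485490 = 4.32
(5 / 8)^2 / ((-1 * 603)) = -25 / 38592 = -0.00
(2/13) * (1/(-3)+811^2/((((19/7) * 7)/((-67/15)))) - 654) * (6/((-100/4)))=5733.28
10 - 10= 0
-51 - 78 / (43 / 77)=-8199 / 43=-190.67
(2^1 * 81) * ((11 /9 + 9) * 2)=3312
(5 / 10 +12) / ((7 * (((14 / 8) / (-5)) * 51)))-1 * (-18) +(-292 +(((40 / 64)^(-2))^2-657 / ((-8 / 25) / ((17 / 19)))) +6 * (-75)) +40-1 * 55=262204359283 / 237405000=1104.46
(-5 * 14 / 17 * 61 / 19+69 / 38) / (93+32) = -7367 / 80750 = -0.09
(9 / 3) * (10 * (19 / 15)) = 38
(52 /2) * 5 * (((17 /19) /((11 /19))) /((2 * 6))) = 16.74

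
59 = 59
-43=-43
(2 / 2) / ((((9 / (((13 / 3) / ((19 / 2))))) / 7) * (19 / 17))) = 3094 / 9747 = 0.32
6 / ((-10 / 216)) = -648 / 5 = -129.60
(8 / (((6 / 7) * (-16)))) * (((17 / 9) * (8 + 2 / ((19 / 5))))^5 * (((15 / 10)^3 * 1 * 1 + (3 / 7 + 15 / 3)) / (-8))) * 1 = 13777893348183 / 19808792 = 695544.35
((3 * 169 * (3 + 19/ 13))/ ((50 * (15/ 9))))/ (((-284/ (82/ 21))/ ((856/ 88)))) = -3.63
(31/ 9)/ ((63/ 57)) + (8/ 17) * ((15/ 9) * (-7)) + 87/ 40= -25549/ 128520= -0.20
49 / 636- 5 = -3131 / 636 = -4.92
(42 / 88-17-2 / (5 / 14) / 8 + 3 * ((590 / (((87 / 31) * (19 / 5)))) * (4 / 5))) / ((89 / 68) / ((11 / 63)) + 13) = 238126837 / 42236905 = 5.64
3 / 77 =0.04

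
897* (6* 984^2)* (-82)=-427314610944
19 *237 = 4503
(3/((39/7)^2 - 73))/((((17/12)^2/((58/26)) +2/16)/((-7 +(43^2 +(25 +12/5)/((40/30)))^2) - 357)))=-243860.45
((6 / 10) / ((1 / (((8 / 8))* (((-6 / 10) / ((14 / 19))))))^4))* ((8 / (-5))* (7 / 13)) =-31668003 / 139343750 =-0.23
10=10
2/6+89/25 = 292/75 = 3.89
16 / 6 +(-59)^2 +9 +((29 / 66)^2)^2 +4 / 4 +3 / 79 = 3493.74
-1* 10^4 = -10000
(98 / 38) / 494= 49 / 9386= 0.01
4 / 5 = 0.80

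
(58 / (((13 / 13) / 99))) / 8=2871 / 4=717.75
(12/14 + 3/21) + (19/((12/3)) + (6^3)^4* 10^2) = 870712934423/4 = 217678233605.75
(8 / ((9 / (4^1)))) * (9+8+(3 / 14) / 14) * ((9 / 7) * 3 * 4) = 320160 / 343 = 933.41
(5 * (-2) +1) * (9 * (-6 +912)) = -73386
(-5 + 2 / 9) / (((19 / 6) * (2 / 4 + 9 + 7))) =-172 / 1881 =-0.09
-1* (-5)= 5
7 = 7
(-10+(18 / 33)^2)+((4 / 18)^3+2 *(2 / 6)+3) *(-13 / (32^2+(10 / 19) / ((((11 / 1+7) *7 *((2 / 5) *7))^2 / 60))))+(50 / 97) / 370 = -288315288989168929 / 29577548684872287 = -9.75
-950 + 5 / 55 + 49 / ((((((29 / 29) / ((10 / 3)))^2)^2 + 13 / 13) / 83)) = 342033631 / 110891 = 3084.41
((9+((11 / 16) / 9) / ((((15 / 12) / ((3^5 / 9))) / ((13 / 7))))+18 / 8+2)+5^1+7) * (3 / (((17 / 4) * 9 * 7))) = 3964 / 12495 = 0.32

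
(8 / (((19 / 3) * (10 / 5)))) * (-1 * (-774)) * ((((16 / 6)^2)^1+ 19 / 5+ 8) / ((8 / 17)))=1866243 / 95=19644.66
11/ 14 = 0.79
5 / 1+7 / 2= 17 / 2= 8.50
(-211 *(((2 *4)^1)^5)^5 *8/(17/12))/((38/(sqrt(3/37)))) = -382625021908030133794504704 *sqrt(111)/11951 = -337311082587289691121458.60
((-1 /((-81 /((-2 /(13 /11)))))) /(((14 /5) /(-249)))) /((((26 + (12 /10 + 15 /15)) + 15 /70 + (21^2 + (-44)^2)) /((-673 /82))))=-15361225 /2423142189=-0.01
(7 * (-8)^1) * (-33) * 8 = 14784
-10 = -10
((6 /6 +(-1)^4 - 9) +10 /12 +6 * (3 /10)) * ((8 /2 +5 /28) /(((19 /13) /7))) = -66417 /760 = -87.39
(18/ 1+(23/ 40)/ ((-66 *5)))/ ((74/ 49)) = 314629/ 26400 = 11.92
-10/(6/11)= -55/3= -18.33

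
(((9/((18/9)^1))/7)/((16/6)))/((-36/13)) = -39/448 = -0.09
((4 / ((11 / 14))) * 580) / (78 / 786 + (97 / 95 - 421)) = -404213600 / 57479433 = -7.03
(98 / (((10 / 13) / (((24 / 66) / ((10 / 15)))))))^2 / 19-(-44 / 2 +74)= 11618984 / 57475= 202.16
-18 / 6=-3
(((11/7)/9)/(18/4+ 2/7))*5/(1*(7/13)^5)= 40842230/10134621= 4.03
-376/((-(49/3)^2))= 1.41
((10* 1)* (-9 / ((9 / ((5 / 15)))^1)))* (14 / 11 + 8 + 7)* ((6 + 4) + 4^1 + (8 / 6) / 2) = -7160 / 9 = -795.56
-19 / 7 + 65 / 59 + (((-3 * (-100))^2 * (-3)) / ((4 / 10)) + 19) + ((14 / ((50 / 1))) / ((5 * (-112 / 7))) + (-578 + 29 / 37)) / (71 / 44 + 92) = -21242720010407137 / 31471219500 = -674988.78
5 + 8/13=73/13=5.62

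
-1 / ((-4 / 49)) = 12.25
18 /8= 9 /4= 2.25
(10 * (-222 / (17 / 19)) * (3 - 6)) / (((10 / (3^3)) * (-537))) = -113886 / 3043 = -37.43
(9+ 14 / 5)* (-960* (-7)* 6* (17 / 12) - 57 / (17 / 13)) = 57247641 / 85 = 673501.66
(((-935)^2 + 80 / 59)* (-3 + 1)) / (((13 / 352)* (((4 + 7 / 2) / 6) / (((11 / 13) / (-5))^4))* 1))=-425313623147776 / 13691429375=-31064.22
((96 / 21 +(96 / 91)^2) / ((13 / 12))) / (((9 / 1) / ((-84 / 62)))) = -376576 / 476749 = -0.79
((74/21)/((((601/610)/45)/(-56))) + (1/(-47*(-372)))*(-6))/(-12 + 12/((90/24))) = 78922779005/77057816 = 1024.20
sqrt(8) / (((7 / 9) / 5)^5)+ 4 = 4+ 369056250 * sqrt(2) / 16807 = 31057.99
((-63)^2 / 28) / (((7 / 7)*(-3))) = -189 / 4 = -47.25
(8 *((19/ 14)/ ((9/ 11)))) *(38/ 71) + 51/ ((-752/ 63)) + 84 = 292068251/ 3363696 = 86.83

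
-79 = -79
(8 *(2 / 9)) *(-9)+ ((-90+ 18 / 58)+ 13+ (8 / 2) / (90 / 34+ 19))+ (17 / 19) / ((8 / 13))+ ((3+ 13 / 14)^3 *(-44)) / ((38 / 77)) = -5496.90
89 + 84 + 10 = 183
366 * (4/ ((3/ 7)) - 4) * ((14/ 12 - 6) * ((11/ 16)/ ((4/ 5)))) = -97295/ 12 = -8107.92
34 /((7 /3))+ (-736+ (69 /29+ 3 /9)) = -437698 /609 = -718.72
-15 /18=-5 /6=-0.83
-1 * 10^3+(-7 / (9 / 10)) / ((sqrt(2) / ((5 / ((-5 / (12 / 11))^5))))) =-1000+193536 * sqrt(2) / 20131375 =-999.99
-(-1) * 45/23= 45/23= 1.96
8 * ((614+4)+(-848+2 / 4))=-1836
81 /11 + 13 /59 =4922 /649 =7.58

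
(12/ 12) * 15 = 15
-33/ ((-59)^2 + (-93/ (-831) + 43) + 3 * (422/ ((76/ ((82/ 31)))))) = -163153/ 17641164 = -0.01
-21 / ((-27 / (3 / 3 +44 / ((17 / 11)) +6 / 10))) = 1988 / 85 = 23.39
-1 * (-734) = 734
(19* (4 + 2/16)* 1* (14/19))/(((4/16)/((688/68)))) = 39732/17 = 2337.18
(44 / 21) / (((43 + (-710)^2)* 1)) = 44 / 10587003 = 0.00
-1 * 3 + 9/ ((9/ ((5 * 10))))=47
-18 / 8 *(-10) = 45 / 2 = 22.50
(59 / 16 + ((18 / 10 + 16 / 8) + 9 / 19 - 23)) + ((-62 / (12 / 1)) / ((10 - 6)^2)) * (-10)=-13463 / 1140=-11.81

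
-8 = -8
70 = 70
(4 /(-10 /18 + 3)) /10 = 9 /55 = 0.16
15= 15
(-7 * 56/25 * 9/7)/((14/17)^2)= -5202/175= -29.73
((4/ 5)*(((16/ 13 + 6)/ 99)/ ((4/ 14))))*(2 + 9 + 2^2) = 1316/ 429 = 3.07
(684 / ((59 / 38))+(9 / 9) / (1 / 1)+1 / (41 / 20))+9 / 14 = 14991565 / 33866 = 442.67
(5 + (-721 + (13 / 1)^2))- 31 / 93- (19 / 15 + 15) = -2818 / 5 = -563.60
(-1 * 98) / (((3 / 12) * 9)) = -392 / 9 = -43.56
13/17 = 0.76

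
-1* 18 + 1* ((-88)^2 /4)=1918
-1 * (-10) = 10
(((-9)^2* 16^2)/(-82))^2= 107495424/1681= 63947.31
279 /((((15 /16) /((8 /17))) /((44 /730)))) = 261888 /31025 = 8.44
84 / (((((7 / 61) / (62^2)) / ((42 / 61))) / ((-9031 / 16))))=-1093527666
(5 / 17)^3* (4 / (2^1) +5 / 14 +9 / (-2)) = -1875 / 34391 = -0.05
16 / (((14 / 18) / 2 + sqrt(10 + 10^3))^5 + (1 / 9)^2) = -22669574122715383296 / 749957652619276534901663755 + 11672600974991852544 *sqrt(1010) / 749957652619276534901663755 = 0.00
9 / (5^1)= 9 / 5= 1.80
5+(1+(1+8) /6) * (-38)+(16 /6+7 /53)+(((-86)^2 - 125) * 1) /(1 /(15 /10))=3440537 /318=10819.30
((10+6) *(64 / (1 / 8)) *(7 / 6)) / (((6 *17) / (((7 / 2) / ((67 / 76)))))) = 3813376 / 10251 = 372.00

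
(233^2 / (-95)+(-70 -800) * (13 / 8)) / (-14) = 141.80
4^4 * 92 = 23552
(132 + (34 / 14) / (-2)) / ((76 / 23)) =39.58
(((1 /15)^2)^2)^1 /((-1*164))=-1 /8302500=-0.00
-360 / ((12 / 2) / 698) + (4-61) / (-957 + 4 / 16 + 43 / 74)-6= -1975801694 / 47171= -41885.94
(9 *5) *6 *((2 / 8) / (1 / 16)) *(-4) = -4320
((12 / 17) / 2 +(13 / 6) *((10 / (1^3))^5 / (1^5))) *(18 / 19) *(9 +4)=861901404 / 323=2668425.40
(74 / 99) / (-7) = -0.11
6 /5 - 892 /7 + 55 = -2493 /35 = -71.23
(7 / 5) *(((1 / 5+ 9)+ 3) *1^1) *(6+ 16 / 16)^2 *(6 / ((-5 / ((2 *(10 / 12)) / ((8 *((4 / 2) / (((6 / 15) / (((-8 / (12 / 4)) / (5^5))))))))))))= 1569225 / 32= 49038.28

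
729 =729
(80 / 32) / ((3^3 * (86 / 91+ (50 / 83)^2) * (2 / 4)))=0.14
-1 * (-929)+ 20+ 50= 999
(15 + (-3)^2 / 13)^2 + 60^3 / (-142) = -1274.88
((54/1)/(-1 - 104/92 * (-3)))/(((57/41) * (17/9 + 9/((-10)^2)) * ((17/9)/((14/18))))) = 21387240/6327893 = 3.38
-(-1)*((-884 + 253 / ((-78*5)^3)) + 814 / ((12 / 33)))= 80347585247 / 59319000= 1354.50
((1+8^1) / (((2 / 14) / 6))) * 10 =3780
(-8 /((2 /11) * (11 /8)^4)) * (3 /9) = -4.10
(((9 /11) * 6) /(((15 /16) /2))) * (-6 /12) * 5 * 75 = -21600 /11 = -1963.64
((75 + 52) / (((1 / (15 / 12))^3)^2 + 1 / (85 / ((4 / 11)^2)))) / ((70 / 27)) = 185.76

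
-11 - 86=-97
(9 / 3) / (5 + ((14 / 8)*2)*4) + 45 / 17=906 / 323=2.80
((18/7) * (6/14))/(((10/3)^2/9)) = 2187/2450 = 0.89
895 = 895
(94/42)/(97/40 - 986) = -1880/826203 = -0.00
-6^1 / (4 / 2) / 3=-1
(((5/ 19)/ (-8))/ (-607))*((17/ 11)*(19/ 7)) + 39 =14582653/ 373912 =39.00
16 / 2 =8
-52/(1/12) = -624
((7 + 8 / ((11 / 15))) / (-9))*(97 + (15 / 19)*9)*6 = -779332 / 627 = -1242.95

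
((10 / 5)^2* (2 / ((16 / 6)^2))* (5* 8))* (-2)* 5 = -450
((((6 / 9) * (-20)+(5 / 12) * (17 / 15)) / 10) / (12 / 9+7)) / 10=-463 / 30000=-0.02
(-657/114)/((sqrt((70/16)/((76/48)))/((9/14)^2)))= -5913 *sqrt(3990)/260680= -1.43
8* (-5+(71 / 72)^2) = -20879 / 648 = -32.22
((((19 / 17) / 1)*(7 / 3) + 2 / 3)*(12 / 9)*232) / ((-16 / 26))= -251836 / 153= -1645.99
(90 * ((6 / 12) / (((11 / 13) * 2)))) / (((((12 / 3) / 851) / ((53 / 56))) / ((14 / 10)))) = 5277051 / 704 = 7495.81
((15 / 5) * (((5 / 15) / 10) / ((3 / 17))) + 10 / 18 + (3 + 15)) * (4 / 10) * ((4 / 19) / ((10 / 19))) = 3442 / 1125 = 3.06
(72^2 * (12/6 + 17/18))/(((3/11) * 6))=9328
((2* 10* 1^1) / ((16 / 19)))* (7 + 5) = 285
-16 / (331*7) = -16 / 2317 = -0.01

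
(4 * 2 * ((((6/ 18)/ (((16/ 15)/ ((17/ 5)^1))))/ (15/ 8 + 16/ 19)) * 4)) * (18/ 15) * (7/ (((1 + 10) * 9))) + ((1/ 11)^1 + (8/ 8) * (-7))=-56924/ 9735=-5.85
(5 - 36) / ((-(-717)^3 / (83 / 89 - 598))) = 549103 / 10935187119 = 0.00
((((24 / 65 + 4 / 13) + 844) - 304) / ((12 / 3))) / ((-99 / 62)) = -544732 / 6435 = -84.65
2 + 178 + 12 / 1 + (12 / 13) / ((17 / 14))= 42600 / 221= 192.76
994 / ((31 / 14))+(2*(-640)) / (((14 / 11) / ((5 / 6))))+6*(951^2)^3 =2889451043784721989742 / 651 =4438480866028758816.81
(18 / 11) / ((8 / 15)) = 135 / 44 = 3.07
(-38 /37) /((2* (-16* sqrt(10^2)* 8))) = 0.00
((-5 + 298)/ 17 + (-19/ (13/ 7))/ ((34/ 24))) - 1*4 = 1329/ 221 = 6.01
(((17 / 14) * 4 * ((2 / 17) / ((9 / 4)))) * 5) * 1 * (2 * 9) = 160 / 7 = 22.86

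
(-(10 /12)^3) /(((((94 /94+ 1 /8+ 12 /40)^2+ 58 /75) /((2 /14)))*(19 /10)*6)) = -125000 /48331269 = -0.00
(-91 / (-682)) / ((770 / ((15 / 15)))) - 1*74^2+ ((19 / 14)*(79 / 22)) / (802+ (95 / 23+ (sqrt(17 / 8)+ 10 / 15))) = -5475.99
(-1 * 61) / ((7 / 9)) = -549 / 7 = -78.43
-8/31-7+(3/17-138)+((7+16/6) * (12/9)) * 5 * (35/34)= -78.74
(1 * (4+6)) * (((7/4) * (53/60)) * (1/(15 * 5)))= 0.21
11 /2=5.50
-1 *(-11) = 11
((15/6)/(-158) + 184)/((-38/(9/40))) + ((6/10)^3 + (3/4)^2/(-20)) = -1353159/1501000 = -0.90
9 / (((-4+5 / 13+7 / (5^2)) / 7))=-20475 / 1084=-18.89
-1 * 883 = -883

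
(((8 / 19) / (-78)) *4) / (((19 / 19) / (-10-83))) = 496 / 247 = 2.01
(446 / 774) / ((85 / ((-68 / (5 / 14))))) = -12488 / 9675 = -1.29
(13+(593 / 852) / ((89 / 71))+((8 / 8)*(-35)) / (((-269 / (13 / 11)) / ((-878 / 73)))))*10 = 13502390095 / 115347738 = 117.06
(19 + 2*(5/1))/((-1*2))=-29/2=-14.50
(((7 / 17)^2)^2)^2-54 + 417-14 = 2434545111710 / 6975757441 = 349.00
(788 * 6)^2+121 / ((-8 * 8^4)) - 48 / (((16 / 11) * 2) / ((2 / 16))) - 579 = 732476307335 / 32768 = 22353402.93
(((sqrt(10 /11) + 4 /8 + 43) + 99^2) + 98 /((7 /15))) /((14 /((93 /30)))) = 31 *sqrt(110) /1540 + 623379 /280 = 2226.56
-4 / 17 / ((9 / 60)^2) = -10.46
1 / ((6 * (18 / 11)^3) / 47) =62557 / 34992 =1.79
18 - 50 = -32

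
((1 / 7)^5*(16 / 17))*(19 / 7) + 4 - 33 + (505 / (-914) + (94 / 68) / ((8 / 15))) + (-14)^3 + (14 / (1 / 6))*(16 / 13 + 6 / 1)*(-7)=-1335112590568307 / 190115136848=-7022.65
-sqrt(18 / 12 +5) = -sqrt(26) / 2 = -2.55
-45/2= -22.50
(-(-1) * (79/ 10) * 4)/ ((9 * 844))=79/ 18990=0.00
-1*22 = -22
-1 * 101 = -101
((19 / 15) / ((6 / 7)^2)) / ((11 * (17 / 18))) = 931 / 5610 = 0.17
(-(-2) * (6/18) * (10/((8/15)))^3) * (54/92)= 3796875/1472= 2579.40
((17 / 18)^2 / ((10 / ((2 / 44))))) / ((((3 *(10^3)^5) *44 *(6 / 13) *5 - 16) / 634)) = 1190969 / 141134399999999992586880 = 0.00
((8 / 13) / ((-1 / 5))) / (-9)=40 / 117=0.34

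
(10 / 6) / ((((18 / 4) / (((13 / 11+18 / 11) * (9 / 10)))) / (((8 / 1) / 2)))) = 124 / 33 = 3.76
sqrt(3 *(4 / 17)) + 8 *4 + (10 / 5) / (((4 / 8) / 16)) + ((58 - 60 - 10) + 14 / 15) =2 *sqrt(51) / 17 + 1274 / 15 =85.77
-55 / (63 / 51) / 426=-935 / 8946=-0.10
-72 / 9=-8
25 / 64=0.39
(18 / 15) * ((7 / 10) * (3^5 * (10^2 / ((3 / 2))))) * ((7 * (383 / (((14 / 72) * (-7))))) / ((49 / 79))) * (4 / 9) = -941113728 / 49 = -19206402.61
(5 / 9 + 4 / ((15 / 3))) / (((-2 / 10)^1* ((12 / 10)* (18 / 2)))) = -305 / 486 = -0.63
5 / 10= 0.50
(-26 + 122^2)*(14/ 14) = 14858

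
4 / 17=0.24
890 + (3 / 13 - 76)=10585 / 13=814.23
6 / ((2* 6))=0.50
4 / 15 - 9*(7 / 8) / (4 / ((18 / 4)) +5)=-6809 / 6360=-1.07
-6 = -6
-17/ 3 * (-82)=1394/ 3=464.67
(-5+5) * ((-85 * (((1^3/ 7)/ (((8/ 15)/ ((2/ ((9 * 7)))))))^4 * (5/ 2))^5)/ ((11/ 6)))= 0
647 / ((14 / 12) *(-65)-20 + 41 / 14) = -13587 / 1951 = -6.96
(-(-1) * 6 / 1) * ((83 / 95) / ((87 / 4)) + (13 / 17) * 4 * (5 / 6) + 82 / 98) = 47173222 / 2294915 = 20.56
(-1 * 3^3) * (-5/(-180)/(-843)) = 1/1124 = 0.00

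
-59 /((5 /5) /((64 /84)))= -944 /21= -44.95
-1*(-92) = 92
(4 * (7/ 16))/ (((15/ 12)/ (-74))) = -518/ 5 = -103.60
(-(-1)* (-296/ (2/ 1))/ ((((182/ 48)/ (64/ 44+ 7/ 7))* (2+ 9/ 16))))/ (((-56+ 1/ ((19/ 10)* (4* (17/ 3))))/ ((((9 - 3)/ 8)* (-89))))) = -66166854912/ 1484083601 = -44.58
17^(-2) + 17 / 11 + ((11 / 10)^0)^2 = 2.55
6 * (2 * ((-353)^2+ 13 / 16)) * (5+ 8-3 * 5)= -5981271 / 2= -2990635.50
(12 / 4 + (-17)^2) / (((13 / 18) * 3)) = 1752 / 13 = 134.77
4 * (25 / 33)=100 / 33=3.03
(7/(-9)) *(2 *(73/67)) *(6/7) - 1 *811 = -163303/201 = -812.45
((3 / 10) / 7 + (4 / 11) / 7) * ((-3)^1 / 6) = -0.05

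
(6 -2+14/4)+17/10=46/5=9.20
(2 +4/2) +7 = 11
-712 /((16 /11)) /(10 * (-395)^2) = -979 /3120500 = -0.00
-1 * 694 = -694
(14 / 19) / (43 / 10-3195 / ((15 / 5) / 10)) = -140 / 2022683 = -0.00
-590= -590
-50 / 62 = -25 / 31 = -0.81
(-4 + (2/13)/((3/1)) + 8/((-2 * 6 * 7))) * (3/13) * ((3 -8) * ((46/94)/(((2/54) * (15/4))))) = 914112/55601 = 16.44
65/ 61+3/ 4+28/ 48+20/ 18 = 1927/ 549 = 3.51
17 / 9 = 1.89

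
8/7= 1.14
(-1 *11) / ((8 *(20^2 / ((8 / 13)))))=-11 / 5200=-0.00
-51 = -51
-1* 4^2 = -16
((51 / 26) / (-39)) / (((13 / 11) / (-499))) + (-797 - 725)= -6594355 / 4394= -1500.76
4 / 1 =4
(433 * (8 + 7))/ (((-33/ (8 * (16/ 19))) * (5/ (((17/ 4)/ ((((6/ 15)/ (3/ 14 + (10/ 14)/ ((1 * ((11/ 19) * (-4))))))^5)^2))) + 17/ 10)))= -7742064860806948902500000000/ 13153572487749438984875106359097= -0.00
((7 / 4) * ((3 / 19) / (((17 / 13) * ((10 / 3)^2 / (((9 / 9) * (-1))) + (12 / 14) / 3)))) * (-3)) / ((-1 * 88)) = -51597 / 77540672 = -0.00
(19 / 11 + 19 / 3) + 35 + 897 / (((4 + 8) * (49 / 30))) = 287263 / 3234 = 88.83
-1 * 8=-8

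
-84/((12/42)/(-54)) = 15876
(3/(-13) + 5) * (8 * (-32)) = -15872/13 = -1220.92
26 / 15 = 1.73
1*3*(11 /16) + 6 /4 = 57 /16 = 3.56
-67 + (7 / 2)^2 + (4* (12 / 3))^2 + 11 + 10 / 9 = 7681 / 36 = 213.36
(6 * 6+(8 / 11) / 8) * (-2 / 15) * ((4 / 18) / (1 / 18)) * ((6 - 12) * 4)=25408 / 55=461.96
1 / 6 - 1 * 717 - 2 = -718.83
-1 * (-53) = 53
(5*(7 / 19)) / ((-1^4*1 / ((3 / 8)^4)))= -2835 / 77824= -0.04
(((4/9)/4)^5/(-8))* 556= -139/118098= -0.00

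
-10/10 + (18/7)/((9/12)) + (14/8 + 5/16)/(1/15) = 3737/112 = 33.37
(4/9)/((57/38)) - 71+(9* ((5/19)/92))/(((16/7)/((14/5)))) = -26683549/377568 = -70.67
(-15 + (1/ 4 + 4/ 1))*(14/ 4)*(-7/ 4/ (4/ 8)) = 2107/ 16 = 131.69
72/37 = 1.95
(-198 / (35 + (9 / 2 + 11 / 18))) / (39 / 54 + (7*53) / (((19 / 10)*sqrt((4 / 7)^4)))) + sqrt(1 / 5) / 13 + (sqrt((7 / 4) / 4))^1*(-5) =-5*sqrt(7) / 4- 128304 / 15561817 + sqrt(5) / 65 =-3.28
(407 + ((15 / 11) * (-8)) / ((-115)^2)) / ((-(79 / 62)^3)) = -2822194616248 / 14344969705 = -196.74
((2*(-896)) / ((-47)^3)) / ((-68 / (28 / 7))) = -1792 / 1764991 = -0.00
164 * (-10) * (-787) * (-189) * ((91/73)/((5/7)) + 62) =-1135143508968/73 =-15549911081.75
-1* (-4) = 4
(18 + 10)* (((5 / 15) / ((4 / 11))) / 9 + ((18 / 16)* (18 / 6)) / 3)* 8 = 274.81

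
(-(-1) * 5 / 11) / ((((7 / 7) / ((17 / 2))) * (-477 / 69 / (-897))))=584545 / 1166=501.33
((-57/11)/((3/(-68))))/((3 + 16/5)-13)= -190/11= -17.27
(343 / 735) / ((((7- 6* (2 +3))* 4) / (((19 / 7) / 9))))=-19 / 12420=-0.00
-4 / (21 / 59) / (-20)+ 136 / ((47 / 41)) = 119.20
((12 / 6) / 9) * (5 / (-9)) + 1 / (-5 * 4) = -281 / 1620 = -0.17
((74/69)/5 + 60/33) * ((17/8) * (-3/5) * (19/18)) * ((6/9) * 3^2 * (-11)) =1245811/6900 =180.55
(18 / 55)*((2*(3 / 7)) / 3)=36 / 385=0.09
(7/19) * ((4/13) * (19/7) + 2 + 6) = 804/247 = 3.26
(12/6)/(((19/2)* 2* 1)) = 2/19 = 0.11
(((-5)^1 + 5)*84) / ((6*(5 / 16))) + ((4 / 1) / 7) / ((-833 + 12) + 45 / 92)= -368 / 528409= -0.00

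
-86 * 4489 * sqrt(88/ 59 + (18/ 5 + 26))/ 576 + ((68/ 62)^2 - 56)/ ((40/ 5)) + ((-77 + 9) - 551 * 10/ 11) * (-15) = 180273325/ 21142 - 193027 * sqrt(676435)/ 42480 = 4789.58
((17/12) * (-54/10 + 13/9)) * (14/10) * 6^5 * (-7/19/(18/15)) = 1779288/95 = 18729.35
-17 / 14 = -1.21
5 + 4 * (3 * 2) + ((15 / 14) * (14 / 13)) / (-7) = 2624 / 91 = 28.84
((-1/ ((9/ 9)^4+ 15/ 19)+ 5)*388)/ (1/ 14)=410116/ 17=24124.47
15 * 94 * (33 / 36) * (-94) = -121495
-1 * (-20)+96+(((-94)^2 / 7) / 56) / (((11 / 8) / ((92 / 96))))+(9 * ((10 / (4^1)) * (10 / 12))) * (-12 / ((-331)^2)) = 46666889861 / 354320274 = 131.71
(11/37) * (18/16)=99/296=0.33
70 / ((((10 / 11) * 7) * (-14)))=-11 / 14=-0.79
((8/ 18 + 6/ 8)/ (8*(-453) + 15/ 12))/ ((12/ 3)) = -1/ 12132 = -0.00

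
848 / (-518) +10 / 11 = -0.73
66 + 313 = 379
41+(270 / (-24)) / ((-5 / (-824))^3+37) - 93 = -1082726368996 / 20700620413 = -52.30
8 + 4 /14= 58 /7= 8.29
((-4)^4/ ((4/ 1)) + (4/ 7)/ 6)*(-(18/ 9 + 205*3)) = -830482/ 21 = -39546.76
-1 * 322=-322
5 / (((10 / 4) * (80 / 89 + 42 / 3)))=89 / 663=0.13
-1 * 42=-42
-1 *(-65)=65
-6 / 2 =-3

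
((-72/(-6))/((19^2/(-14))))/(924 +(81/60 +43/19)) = -3360/6697367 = -0.00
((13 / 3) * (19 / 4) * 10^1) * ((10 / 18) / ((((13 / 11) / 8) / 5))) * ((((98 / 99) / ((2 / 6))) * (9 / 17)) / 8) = 116375 / 153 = 760.62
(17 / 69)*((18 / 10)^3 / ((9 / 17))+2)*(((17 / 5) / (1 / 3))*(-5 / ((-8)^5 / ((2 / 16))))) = 470203 / 753664000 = 0.00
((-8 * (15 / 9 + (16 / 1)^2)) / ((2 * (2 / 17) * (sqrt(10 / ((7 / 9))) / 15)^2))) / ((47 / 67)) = -30815645 / 141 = -218550.67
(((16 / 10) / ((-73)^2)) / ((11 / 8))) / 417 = 64 / 122220615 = 0.00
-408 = -408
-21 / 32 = -0.66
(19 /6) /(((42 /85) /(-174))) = -46835 /42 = -1115.12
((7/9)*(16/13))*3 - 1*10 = -278/39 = -7.13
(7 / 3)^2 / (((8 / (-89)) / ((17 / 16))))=-74137 / 1152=-64.36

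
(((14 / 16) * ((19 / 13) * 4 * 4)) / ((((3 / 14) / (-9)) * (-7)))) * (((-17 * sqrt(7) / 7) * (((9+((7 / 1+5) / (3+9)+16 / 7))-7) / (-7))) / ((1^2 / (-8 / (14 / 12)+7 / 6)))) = -3389.56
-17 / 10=-1.70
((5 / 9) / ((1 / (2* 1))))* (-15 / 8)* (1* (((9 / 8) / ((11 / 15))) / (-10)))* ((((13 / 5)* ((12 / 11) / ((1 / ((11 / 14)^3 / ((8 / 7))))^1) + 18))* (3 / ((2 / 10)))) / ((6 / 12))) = 127018125 / 275968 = 460.26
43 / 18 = 2.39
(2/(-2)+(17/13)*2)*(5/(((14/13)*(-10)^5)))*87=-261/40000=-0.01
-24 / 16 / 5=-3 / 10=-0.30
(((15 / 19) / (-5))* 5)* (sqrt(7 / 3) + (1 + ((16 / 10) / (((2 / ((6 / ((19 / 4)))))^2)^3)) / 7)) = -5* sqrt(21) / 19 - 5011481121 / 6257102173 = -2.01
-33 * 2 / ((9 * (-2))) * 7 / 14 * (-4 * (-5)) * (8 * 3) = 880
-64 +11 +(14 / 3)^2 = -281 / 9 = -31.22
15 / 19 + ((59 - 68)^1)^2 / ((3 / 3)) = 1554 / 19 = 81.79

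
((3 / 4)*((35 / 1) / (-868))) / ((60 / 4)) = -1 / 496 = -0.00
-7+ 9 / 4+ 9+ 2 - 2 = 17 / 4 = 4.25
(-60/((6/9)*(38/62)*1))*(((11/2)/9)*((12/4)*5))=-25575/19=-1346.05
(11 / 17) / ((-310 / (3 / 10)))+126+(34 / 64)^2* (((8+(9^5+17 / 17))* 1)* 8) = 112540124847 / 843200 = 133467.89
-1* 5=-5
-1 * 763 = -763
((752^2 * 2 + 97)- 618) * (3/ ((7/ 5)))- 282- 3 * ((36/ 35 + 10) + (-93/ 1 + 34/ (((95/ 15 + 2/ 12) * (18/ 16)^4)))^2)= 2398000.24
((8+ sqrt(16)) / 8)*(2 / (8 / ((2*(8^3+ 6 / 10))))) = 7689 / 20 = 384.45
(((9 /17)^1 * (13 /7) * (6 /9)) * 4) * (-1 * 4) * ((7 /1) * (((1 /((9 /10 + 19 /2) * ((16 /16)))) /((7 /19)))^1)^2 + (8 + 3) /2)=-62.68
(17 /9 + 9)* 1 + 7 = 161 /9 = 17.89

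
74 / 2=37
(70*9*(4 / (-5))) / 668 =-126 / 167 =-0.75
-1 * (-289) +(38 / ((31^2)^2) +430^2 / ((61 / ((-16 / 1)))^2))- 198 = 44027026933129 / 3436421641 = 12811.88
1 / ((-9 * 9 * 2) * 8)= -1 / 1296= -0.00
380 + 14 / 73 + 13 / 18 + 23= 530743 / 1314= 403.91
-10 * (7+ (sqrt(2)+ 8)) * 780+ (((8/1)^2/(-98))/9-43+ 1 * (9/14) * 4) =-51614861/441-7800 * sqrt(2) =-128071.37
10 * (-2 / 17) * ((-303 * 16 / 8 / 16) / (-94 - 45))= -1515 / 4726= -0.32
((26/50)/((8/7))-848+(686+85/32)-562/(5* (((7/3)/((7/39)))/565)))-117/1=-53674043/10400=-5160.97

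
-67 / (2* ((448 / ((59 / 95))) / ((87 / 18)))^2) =-196143907 / 130417459200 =-0.00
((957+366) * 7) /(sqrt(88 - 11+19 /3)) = 9261 * sqrt(30) /50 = 1014.49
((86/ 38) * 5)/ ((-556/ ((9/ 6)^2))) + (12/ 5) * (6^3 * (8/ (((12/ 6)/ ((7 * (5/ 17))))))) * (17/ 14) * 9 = 1971494001/ 42256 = 46655.95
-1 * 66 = -66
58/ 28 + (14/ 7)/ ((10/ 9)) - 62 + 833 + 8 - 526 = 17981/ 70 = 256.87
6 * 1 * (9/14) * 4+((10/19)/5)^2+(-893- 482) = -3435609/2527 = -1359.56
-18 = -18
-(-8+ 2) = 6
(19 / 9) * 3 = 19 / 3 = 6.33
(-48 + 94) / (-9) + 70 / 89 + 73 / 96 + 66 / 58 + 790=585425623 / 743328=787.57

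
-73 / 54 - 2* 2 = -289 / 54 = -5.35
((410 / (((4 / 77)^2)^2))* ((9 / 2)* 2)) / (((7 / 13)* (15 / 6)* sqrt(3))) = 8029958937* sqrt(3) / 64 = 217317138.46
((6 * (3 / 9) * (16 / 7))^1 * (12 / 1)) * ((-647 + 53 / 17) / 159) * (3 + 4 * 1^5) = -1401088 / 901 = -1555.04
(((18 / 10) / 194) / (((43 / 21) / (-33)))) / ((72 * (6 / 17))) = -0.01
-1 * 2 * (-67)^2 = -8978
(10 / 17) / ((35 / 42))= 12 / 17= 0.71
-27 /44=-0.61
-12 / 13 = -0.92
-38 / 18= -19 / 9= -2.11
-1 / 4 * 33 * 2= -33 / 2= -16.50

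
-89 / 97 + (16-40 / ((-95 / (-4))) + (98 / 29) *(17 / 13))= 12379699 / 694811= 17.82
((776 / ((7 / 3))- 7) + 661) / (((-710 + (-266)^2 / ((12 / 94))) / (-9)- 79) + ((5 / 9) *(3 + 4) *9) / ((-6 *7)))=-372924 / 23279081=-0.02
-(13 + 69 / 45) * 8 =-1744 / 15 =-116.27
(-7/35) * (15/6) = -1/2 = -0.50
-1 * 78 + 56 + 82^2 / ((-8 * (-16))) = 977 / 32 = 30.53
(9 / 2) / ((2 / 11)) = 99 / 4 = 24.75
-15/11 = -1.36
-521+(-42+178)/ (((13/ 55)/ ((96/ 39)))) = 151311/ 169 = 895.33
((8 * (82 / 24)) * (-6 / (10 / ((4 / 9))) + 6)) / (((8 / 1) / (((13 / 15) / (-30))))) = -22919 / 40500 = -0.57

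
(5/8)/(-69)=-5/552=-0.01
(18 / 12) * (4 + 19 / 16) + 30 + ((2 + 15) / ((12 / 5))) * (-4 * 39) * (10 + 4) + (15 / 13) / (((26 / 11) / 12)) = -83425759 / 5408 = -15426.36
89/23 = 3.87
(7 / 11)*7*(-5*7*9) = -15435 / 11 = -1403.18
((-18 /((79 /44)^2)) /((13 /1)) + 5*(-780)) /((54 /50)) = -3611.51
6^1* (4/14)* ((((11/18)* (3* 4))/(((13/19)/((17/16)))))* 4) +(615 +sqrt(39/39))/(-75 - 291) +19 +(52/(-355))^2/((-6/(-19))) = 66789405171/699564775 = 95.47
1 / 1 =1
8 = 8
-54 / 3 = -18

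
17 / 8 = 2.12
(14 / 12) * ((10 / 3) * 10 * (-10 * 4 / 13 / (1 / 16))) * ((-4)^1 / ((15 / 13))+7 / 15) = 224000 / 39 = 5743.59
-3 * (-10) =30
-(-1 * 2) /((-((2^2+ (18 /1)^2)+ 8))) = -1 /168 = -0.01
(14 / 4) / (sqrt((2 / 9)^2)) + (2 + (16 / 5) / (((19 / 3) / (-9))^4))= 80276179 / 2606420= 30.80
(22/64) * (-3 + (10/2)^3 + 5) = 43.66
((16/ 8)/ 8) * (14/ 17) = 7/ 34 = 0.21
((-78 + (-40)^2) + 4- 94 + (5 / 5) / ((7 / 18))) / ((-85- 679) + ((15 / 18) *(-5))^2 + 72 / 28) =-361512 / 187505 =-1.93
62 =62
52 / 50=26 / 25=1.04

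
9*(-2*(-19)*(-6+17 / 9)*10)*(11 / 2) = -77330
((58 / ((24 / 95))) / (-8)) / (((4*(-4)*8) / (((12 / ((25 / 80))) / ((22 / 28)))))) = 3857 / 352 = 10.96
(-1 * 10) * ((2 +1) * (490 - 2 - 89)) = -11970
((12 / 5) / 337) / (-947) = -12 / 1595695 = -0.00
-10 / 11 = -0.91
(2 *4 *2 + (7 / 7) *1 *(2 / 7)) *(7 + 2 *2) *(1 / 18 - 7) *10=-261250 / 21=-12440.48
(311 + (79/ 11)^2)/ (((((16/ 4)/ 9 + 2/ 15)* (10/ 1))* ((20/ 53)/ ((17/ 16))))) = 11117439/ 62920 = 176.69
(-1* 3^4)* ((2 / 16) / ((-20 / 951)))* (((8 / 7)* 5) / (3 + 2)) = 77031 / 140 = 550.22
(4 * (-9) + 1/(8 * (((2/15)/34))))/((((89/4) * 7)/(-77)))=363/178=2.04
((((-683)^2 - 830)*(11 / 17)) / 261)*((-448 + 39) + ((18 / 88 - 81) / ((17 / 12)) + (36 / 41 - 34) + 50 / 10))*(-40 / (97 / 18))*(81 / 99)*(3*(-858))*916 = -272269904764225380480 / 33331237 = -8168610866864.18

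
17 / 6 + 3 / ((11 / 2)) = 223 / 66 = 3.38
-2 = -2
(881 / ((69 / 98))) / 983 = 86338 / 67827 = 1.27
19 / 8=2.38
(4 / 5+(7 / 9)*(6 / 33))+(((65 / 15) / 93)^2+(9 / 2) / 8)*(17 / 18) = 1818325247 / 1233001440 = 1.47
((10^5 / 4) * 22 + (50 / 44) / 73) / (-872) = -883300025 / 1400432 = -630.73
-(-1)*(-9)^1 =-9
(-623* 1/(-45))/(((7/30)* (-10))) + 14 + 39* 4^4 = 149881/15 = 9992.07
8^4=4096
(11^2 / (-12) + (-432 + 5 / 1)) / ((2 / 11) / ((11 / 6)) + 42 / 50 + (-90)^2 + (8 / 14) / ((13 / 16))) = -1443817375 / 26762155572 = -0.05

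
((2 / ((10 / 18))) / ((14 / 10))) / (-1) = -2.57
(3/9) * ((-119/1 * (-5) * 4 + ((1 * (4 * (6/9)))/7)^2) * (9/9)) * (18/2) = 1049644/147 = 7140.44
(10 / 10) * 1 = 1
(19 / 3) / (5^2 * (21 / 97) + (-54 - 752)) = -1843 / 232971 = -0.01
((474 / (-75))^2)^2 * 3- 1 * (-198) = 1946947638 / 390625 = 4984.19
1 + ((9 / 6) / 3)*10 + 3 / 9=19 / 3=6.33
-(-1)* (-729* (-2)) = 1458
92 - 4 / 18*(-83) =994 / 9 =110.44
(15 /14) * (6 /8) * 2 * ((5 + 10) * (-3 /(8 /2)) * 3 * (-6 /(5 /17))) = 61965 /56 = 1106.52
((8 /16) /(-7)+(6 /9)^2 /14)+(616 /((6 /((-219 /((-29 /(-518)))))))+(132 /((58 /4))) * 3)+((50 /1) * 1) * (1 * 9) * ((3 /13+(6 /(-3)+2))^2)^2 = -41909880214165 /104361894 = -401582.21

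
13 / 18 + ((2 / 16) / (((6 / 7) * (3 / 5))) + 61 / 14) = 5365 / 1008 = 5.32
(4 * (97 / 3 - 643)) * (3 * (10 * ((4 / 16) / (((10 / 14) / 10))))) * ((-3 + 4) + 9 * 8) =-18723040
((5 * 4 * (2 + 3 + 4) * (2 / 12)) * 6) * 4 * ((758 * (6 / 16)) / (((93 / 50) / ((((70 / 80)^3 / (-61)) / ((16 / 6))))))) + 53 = -387425699 / 968192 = -400.15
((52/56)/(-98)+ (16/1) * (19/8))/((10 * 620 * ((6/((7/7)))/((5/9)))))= 52123/91869120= 0.00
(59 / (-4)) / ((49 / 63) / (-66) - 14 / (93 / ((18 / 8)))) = 543213 / 12908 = 42.08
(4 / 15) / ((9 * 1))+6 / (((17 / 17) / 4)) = 3244 / 135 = 24.03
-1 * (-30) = 30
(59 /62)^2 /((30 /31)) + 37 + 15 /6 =150421 /3720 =40.44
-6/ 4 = -3/ 2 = -1.50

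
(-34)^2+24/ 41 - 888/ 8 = 42869/ 41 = 1045.59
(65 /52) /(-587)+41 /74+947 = 82319521 /86876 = 947.55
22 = 22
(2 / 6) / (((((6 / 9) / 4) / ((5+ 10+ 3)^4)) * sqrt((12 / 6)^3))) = 52488 * sqrt(2) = 74229.24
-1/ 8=-0.12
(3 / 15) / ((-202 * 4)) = -1 / 4040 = -0.00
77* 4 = 308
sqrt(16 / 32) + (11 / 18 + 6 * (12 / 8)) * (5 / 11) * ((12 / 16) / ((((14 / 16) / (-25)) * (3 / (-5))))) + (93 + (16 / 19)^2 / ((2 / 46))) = sqrt(2) / 2 + 66379598 / 250173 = 266.04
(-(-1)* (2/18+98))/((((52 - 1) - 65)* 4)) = -883/504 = -1.75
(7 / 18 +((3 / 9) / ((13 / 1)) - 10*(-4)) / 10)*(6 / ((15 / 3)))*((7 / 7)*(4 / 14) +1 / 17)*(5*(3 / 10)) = 15047 / 5525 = 2.72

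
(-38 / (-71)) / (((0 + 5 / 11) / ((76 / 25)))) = 31768 / 8875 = 3.58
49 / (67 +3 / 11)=0.73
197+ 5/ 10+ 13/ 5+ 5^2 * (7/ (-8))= 7129/ 40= 178.22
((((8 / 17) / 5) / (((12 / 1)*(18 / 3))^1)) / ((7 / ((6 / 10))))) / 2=1 / 17850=0.00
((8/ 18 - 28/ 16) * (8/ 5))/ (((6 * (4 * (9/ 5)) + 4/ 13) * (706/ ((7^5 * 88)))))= -32274242/ 320877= -100.58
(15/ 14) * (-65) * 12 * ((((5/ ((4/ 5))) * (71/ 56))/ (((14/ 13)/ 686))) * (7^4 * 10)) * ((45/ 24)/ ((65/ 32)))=-186985378125/ 2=-93492689062.50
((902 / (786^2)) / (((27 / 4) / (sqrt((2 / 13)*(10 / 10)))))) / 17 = 902*sqrt(26) / 921597183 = 0.00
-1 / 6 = -0.17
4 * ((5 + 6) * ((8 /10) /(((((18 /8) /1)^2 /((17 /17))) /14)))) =39424 /405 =97.34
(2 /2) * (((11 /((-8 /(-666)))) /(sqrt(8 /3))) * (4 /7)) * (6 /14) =10989 * sqrt(6) /196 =137.33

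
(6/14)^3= 27/343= 0.08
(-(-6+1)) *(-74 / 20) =-37 / 2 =-18.50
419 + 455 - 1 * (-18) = 892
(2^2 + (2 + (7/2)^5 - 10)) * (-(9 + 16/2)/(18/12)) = -283543/48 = -5907.15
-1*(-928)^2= -861184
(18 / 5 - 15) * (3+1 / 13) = -456 / 13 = -35.08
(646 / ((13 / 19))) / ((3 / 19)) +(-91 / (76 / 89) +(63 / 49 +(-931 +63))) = 5006.36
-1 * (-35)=35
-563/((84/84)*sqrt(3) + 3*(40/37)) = -833240/3431 + 770747*sqrt(3)/10293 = -113.16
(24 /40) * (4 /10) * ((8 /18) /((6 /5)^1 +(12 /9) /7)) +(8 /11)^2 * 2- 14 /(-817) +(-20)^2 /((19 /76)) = 57774044546 /36082805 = 1601.15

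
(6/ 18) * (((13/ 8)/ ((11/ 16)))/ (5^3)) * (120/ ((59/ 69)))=14352/ 16225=0.88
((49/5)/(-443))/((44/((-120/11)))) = 294/53603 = 0.01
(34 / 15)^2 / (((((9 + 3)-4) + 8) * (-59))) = -289 / 53100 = -0.01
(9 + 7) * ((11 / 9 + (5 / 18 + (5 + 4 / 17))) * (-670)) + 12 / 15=-6137132 / 85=-72201.55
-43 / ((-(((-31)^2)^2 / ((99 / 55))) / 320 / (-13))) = -321984 / 923521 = -0.35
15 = 15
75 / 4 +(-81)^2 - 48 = 26127 / 4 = 6531.75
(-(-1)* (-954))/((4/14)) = -3339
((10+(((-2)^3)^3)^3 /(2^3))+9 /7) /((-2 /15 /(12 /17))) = 10569638970 /119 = 88820495.55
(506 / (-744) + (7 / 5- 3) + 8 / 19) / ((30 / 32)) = -262796 / 132525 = -1.98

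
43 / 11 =3.91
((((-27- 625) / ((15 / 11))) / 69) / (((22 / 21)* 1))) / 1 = -6.61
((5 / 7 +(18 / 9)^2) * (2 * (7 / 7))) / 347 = 66 / 2429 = 0.03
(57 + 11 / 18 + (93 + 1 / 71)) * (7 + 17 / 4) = 962495 / 568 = 1694.53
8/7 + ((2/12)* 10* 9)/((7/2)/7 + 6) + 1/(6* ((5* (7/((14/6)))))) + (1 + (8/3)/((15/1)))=37997/8190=4.64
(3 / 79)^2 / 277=9 / 1728757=0.00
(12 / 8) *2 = 3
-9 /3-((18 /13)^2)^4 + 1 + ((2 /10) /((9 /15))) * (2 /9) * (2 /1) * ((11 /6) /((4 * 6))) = -12288209163565 /792890260812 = -15.50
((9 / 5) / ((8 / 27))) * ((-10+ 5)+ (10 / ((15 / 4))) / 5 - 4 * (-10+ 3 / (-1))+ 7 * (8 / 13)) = 818829 / 2600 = 314.93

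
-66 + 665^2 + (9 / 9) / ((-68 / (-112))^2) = 127784735 / 289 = 442161.71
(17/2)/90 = 17/180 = 0.09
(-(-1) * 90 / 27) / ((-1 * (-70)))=1 / 21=0.05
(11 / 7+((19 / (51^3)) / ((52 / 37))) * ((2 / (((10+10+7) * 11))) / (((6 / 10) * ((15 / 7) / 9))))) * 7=11267675689 / 1024331022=11.00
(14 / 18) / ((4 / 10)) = 35 / 18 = 1.94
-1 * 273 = -273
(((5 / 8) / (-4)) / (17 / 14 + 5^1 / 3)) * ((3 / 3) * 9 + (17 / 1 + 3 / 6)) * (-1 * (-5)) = -7.19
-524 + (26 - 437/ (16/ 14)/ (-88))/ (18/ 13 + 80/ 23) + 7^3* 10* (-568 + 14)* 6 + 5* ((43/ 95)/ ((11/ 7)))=-20159176330647/ 1768064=-11401836.32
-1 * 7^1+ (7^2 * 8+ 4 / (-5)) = 1921 / 5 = 384.20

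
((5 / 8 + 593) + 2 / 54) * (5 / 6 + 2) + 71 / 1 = 2271943 / 1296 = 1753.04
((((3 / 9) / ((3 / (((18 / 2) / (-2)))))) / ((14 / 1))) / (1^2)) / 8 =-1 / 224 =-0.00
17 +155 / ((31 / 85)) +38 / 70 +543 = 34494 / 35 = 985.54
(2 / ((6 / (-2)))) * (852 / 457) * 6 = -7.46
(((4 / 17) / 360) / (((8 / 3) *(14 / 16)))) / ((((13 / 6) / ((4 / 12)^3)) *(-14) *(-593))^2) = 1 / 842064592553730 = 0.00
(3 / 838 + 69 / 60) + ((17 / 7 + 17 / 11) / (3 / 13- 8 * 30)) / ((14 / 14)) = 762277121 / 670425140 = 1.14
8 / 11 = 0.73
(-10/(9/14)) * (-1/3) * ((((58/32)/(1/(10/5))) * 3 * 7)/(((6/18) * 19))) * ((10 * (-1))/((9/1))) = -35525/513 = -69.25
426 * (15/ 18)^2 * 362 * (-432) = -46263600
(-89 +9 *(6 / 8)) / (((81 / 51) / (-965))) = 5397245 / 108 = 49974.49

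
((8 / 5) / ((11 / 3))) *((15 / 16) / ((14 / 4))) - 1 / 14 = 1 / 22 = 0.05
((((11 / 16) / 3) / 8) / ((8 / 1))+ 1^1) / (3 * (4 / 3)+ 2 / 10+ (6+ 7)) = 15415 / 264192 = 0.06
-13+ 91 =78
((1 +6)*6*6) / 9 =28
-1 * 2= -2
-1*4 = -4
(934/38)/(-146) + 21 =20.83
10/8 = 5/4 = 1.25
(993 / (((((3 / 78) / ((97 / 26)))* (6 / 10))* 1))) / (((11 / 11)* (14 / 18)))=1444815 / 7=206402.14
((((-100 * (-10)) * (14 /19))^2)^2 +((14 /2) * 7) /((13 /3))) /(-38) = -499408000019157187 /64378574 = -7757363498.28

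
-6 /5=-1.20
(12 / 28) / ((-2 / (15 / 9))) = -5 / 14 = -0.36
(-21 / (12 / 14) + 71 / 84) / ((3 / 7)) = -1987 / 36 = -55.19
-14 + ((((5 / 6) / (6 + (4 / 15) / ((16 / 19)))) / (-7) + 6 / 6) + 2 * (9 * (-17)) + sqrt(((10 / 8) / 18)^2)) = -60924439 / 191016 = -318.95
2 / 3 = 0.67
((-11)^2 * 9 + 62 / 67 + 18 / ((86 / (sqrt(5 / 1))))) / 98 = 9 * sqrt(5) / 4214 + 73025 / 6566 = 11.13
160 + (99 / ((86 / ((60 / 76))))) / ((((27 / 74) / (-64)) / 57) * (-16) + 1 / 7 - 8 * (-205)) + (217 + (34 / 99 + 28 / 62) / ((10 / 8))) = 377.64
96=96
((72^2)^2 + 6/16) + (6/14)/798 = 200156482285/7448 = 26873856.38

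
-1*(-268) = 268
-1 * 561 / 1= -561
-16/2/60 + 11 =163/15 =10.87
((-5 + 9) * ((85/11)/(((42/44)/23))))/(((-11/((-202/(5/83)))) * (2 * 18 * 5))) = 13111012/10395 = 1261.28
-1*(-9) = 9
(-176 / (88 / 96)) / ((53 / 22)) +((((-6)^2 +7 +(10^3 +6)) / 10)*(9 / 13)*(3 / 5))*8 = 4631676 / 17225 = 268.89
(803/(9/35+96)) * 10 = 281050/3369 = 83.42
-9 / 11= -0.82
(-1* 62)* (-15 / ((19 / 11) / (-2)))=-20460 / 19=-1076.84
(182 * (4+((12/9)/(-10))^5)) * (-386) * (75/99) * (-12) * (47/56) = 716374677928/334125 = 2144031.96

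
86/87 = 0.99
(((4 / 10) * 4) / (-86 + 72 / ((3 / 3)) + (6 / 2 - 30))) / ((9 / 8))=-0.03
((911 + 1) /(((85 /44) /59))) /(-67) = -2367552 /5695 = -415.72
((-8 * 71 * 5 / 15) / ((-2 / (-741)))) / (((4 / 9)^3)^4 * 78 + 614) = -3301977854178198 / 28902174003697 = -114.25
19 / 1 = 19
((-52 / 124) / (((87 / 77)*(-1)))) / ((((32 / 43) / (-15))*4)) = -215215 / 115072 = -1.87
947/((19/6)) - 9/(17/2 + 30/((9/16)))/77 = 162316668/542773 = 299.05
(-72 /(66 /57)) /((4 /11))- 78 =-249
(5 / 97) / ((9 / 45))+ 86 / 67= 10017 / 6499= 1.54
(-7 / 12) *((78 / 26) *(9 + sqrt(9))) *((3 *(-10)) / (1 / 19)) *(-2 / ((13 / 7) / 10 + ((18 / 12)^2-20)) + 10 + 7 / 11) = 128680.27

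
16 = 16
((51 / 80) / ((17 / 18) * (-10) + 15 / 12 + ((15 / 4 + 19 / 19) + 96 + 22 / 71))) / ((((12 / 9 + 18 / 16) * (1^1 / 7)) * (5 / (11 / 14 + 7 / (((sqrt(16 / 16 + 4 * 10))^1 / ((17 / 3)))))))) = 1075437 / 350111900 + 27146637 * sqrt(41) / 7177293950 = 0.03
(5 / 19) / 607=5 / 11533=0.00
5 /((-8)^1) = -5 /8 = -0.62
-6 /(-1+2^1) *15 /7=-90 /7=-12.86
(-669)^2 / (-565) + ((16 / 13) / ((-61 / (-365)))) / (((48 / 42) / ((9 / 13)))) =-4587921999 / 5824585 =-787.68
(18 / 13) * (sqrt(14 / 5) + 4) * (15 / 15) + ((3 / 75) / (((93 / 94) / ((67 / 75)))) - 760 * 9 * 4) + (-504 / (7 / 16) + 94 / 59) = -3812396598184 / 133745625 + 18 * sqrt(70) / 65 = -28502.52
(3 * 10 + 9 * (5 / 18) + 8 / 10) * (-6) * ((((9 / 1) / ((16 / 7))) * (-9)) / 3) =188811 / 80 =2360.14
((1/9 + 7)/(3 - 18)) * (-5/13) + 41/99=2303/3861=0.60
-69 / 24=-23 / 8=-2.88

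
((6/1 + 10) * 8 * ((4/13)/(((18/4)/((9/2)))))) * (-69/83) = -35328/1079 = -32.74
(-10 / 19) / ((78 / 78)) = -10 / 19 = -0.53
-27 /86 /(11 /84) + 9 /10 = -7083 /4730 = -1.50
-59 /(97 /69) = -4071 /97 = -41.97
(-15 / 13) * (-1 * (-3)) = -3.46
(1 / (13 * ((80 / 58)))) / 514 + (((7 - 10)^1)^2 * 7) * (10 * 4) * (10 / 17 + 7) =86887382893 / 4543760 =19122.35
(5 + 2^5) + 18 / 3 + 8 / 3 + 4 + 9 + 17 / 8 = 1459 / 24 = 60.79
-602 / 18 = -301 / 9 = -33.44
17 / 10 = 1.70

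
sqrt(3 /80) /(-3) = -sqrt(15) /60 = -0.06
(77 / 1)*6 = 462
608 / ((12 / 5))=760 / 3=253.33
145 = 145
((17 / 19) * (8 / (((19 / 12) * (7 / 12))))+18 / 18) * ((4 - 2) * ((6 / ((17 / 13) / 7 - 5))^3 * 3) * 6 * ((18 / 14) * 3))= -2353.57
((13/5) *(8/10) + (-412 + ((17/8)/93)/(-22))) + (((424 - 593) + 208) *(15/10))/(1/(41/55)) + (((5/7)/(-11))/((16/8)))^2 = -80793091111/220558800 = -366.31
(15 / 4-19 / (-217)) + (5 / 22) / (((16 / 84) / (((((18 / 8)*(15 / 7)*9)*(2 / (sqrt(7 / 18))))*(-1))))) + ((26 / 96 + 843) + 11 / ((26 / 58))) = 118027957 / 135408-54675*sqrt(14) / 1232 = 705.60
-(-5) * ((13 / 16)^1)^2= 845 / 256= 3.30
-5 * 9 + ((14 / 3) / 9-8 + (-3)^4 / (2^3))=-9149 / 216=-42.36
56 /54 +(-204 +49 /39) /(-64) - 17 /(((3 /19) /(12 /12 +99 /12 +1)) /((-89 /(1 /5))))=11032043179 /22464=491098.79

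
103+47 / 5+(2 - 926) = -4058 / 5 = -811.60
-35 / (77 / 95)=-475 / 11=-43.18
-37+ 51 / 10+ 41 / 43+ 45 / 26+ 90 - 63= -6193 / 2795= -2.22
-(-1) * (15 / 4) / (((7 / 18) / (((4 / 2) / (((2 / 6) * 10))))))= 81 / 14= 5.79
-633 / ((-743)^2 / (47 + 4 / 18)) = -0.05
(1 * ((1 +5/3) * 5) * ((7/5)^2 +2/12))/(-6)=-638/135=-4.73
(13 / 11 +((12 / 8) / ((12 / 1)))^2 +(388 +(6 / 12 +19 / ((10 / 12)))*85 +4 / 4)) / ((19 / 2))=1668971 / 6688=249.55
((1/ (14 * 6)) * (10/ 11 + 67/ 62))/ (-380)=-1357/ 21769440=-0.00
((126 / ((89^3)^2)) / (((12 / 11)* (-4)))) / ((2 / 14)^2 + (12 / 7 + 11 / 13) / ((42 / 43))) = -441441 / 20072080379332868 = -0.00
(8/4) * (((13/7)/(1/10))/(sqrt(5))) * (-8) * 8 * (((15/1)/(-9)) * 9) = 49920 * sqrt(5)/7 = 15946.36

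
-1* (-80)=80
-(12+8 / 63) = -764 / 63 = -12.13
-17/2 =-8.50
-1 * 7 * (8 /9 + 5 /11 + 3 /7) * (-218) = 267704 /99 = 2704.08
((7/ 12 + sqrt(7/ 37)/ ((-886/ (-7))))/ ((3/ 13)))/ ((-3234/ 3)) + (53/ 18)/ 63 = 2215/ 49896 -13*sqrt(259)/ 15145284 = 0.04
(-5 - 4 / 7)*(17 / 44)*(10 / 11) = -3315 / 1694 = -1.96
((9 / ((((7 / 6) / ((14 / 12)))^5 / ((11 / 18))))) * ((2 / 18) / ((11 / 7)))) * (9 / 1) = 7 / 2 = 3.50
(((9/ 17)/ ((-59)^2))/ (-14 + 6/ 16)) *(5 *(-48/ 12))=1440/ 6450293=0.00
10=10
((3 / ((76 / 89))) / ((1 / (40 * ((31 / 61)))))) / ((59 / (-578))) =-47841060 / 68381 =-699.63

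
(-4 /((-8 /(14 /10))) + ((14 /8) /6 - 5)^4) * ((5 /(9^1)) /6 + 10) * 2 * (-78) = -1156835995757 /1492992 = -774844.07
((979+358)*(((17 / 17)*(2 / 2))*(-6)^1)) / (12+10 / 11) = -44121 / 71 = -621.42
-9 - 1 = -10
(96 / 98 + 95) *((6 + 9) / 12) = 23515 / 196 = 119.97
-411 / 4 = -102.75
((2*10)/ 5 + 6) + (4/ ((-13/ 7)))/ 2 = 116/ 13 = 8.92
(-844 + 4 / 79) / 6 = -11112 / 79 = -140.66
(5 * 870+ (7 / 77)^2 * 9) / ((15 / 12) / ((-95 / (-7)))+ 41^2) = 40003284 / 15459323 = 2.59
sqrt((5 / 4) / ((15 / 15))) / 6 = sqrt(5) / 12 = 0.19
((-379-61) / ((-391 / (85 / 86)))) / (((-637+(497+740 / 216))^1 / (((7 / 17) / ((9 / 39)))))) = -72072 / 4959835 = -0.01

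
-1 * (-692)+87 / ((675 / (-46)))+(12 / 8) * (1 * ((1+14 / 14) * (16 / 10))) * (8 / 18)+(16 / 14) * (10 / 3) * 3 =1101922 / 1575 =699.63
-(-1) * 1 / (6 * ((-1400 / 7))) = -1 / 1200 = -0.00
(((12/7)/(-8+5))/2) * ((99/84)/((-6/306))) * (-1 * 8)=-6732/49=-137.39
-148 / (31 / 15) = -2220 / 31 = -71.61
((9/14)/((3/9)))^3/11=19683/30184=0.65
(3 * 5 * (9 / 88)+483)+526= 88927 / 88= 1010.53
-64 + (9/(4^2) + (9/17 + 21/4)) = -15683/272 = -57.66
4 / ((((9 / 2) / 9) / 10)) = 80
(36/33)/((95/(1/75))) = 4/26125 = 0.00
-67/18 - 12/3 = -139/18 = -7.72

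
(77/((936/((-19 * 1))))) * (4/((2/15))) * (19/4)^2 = -2640715/2496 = -1057.98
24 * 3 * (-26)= -1872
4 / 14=0.29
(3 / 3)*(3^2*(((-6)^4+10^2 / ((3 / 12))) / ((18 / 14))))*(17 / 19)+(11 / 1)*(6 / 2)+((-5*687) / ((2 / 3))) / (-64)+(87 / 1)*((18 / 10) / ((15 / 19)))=664798363 / 60800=10934.18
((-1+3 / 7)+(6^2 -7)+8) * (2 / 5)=102 / 7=14.57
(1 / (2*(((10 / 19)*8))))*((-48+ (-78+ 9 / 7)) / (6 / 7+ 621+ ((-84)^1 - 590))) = 0.28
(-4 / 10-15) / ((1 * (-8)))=77 / 40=1.92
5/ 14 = 0.36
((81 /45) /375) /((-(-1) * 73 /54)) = 162 /45625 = 0.00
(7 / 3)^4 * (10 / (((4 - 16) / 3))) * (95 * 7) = -7983325 / 162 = -49279.78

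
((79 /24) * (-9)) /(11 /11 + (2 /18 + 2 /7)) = -14931 /704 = -21.21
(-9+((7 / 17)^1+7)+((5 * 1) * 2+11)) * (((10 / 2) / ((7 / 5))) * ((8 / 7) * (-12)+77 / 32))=-614625 / 784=-783.96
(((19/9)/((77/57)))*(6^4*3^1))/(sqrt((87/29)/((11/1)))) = 155952*sqrt(33)/77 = 11634.75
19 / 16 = 1.19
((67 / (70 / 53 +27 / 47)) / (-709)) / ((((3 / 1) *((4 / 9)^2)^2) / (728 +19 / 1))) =-272657793033 / 856880384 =-318.20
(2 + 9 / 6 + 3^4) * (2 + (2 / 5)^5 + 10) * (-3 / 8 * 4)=-4757181 / 3125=-1522.30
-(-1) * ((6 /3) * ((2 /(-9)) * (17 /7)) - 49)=-3155 /63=-50.08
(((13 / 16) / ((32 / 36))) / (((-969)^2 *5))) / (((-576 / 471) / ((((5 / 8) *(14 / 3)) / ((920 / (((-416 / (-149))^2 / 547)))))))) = -2414503 / 335695270705332480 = -0.00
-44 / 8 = -11 / 2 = -5.50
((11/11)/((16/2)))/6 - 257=-12335/48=-256.98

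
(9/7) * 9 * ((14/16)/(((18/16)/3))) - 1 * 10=17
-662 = -662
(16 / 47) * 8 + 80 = 3888 / 47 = 82.72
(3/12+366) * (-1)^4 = 1465/4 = 366.25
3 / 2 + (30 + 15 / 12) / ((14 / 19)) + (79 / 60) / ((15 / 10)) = 112867 / 2520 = 44.79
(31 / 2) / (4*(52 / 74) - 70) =-1147 / 4972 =-0.23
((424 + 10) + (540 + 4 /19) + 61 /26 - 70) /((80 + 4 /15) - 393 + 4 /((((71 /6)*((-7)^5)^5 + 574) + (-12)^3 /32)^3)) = -5798841224007521639219308963383074560412737903104569440819635575829469852305 /2000416504713930125295239658825548372647417164161076698242172712394523967722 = -2.90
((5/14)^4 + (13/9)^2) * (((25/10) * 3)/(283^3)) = 32714645/47018114484768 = 0.00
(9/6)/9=1/6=0.17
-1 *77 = -77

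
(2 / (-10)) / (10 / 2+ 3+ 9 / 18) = -2 / 85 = -0.02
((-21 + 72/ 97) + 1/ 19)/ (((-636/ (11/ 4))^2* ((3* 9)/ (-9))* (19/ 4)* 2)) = 2252899/ 169970837184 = 0.00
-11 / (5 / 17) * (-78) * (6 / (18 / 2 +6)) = 1166.88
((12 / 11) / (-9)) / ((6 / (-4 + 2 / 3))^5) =12500 / 1948617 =0.01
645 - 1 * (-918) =1563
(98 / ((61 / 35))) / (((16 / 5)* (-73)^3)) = -8575 / 189840296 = -0.00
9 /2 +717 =1443 /2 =721.50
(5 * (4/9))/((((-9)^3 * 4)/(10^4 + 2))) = -16670/2187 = -7.62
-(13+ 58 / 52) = -367 / 26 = -14.12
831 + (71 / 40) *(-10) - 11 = 3209 / 4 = 802.25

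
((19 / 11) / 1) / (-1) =-19 / 11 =-1.73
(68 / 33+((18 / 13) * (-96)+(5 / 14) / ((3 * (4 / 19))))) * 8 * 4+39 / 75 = -312986461 / 75075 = -4168.98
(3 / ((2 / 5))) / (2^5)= 15 / 64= 0.23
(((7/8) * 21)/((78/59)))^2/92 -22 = -79208455/3980288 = -19.90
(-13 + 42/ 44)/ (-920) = 53/ 4048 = 0.01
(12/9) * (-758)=-3032/3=-1010.67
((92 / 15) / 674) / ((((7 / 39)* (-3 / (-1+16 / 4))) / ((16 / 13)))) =-736 / 11795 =-0.06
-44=-44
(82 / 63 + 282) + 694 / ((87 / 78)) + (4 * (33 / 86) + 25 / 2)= 144480493 / 157122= 919.54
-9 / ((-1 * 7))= 1.29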